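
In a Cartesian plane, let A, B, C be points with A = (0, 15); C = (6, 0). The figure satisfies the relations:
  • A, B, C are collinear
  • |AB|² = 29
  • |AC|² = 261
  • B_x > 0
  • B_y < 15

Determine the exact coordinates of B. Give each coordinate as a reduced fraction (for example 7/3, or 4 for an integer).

1. B_x = 2  [[A, B, C are collinear ⇒ -15x-6y+90=0] ∩ [|B−(0, 15)|²=29]]
2. B_y = 10  [[A, B, C are collinear ⇒ -15x-6y+90=0] ∩ [|B−(0, 15)|²=29]]
   so B = (2, 10)

B = (2, 10)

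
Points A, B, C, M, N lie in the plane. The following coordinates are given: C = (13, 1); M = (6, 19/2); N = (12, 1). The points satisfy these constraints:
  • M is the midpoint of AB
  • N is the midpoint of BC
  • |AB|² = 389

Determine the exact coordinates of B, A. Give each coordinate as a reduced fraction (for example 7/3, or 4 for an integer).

B = (11, 1)
A = (1, 18)

1. B_x = 11  [B = 2·N−C = 2·(12, 1)−(13, 1)]
2. B_y = 1  [B = 2·N−C = 2·(12, 1)−(13, 1)]
   so B = (11, 1)
3. A_x = 1  [A = 2·M−B = 2·(6, 19/2)−(11, 1)]
4. A_y = 18  [A = 2·M−B = 2·(6, 19/2)−(11, 1)]
   so A = (1, 18)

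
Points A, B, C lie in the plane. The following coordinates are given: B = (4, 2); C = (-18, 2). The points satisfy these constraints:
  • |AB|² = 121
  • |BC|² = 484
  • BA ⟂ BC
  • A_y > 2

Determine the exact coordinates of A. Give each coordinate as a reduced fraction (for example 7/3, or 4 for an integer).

1. A_x = 4  [[BA ⟂ BC ⇒ -22x+88=0] ∩ [|A−(4, 2)|²=121]]
2. A_y = 13  [[BA ⟂ BC ⇒ -22x+88=0] ∩ [|A−(4, 2)|²=121]]
   so A = (4, 13)

A = (4, 13)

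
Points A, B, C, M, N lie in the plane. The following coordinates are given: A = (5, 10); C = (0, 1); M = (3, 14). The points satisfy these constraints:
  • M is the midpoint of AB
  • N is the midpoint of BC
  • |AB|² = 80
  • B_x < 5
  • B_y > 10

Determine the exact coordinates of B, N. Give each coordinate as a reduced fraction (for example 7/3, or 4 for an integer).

1. B_x = 1  [B = 2·M−A = 2·(3, 14)−(5, 10)]
2. B_y = 18  [B = 2·M−A = 2·(3, 14)−(5, 10)]
   so B = (1, 18)
3. N_x = 1/2  [2·N = B+C = (1, 18)+(0, 1)]
4. N_y = 19/2  [2·N = B+C = (1, 18)+(0, 1)]
   so N = (1/2, 19/2)

B = (1, 18)
N = (1/2, 19/2)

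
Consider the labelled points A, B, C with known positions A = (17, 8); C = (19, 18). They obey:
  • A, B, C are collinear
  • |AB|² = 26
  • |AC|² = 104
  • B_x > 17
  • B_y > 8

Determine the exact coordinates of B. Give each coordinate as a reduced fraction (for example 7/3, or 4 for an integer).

B = (18, 13)

1. B_x = 18  [[A, B, C are collinear ⇒ 10x-2y-154=0] ∩ [|B−(17, 8)|²=26]]
2. B_y = 13  [[A, B, C are collinear ⇒ 10x-2y-154=0] ∩ [|B−(17, 8)|²=26]]
   so B = (18, 13)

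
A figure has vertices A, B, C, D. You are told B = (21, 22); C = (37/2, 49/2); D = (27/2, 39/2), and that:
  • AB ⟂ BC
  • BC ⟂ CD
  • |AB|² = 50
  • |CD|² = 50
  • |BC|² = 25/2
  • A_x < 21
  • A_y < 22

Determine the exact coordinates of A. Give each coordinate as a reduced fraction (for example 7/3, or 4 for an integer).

1. A_x = 16  [[AB ⟂ BC ⇒ 5/2x-5/2y+5/2=0] ∩ [|A−(21, 22)|²=50]]
2. A_y = 17  [[AB ⟂ BC ⇒ 5/2x-5/2y+5/2=0] ∩ [|A−(21, 22)|²=50]]
   so A = (16, 17)

A = (16, 17)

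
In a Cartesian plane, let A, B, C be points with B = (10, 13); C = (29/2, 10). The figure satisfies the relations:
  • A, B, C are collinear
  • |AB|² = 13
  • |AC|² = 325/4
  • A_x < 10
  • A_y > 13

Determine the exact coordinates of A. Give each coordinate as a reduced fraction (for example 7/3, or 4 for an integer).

1. A_x = 7  [[A, B, C are collinear ⇒ 3x+9/2y-177/2=0] ∩ [|A−(10, 13)|²=13]]
2. A_y = 15  [[A, B, C are collinear ⇒ 3x+9/2y-177/2=0] ∩ [|A−(10, 13)|²=13]]
   so A = (7, 15)

A = (7, 15)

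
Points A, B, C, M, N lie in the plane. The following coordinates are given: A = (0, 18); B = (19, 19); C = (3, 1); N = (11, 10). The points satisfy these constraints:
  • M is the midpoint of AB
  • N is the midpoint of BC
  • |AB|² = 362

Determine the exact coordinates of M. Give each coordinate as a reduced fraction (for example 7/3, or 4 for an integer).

1. M_x = 19/2  [2·M = A+B = (0, 18)+(19, 19)]
2. M_y = 37/2  [2·M = A+B = (0, 18)+(19, 19)]
   so M = (19/2, 37/2)

M = (19/2, 37/2)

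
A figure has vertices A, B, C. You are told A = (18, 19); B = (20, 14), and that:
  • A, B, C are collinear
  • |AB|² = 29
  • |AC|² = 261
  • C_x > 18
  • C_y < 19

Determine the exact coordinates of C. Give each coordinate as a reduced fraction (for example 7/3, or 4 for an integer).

C = (24, 4)

1. C_x = 24  [[A, B, C are collinear ⇒ 5x+2y-128=0] ∩ [|C−(18, 19)|²=261]]
2. C_y = 4  [[A, B, C are collinear ⇒ 5x+2y-128=0] ∩ [|C−(18, 19)|²=261]]
   so C = (24, 4)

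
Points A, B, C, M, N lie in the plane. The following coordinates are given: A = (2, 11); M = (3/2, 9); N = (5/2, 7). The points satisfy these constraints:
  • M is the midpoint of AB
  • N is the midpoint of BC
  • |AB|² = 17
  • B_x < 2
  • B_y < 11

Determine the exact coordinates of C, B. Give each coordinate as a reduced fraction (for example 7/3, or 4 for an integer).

1. B_x = 1  [B = 2·M−A = 2·(3/2, 9)−(2, 11)]
2. B_y = 7  [B = 2·M−A = 2·(3/2, 9)−(2, 11)]
   so B = (1, 7)
3. C_x = 4  [C = 2·N−B = 2·(5/2, 7)−(1, 7)]
4. C_y = 7  [C = 2·N−B = 2·(5/2, 7)−(1, 7)]
   so C = (4, 7)

C = (4, 7)
B = (1, 7)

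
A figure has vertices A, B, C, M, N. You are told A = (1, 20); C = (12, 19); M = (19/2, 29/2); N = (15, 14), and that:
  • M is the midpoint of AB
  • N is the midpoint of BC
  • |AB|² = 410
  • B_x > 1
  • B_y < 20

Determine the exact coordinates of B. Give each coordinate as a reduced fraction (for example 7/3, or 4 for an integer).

B = (18, 9)

1. B_x = 18  [B = 2·M−A = 2·(19/2, 29/2)−(1, 20)]
2. B_y = 9  [B = 2·M−A = 2·(19/2, 29/2)−(1, 20)]
   so B = (18, 9)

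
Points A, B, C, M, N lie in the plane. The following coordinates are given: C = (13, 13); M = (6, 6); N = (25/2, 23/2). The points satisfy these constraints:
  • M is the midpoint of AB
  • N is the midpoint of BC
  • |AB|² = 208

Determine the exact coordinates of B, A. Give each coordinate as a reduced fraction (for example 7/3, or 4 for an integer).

1. B_x = 12  [B = 2·N−C = 2·(25/2, 23/2)−(13, 13)]
2. B_y = 10  [B = 2·N−C = 2·(25/2, 23/2)−(13, 13)]
   so B = (12, 10)
3. A_x = 0  [A = 2·M−B = 2·(6, 6)−(12, 10)]
4. A_y = 2  [A = 2·M−B = 2·(6, 6)−(12, 10)]
   so A = (0, 2)

B = (12, 10)
A = (0, 2)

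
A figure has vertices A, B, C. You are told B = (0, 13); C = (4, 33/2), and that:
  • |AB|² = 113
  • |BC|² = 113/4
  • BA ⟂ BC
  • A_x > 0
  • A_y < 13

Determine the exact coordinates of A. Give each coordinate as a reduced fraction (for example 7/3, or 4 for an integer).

A = (7, 5)

1. A_x = 7  [[BA ⟂ BC ⇒ 4x+7/2y-91/2=0] ∩ [|A−(0, 13)|²=113]]
2. A_y = 5  [[BA ⟂ BC ⇒ 4x+7/2y-91/2=0] ∩ [|A−(0, 13)|²=113]]
   so A = (7, 5)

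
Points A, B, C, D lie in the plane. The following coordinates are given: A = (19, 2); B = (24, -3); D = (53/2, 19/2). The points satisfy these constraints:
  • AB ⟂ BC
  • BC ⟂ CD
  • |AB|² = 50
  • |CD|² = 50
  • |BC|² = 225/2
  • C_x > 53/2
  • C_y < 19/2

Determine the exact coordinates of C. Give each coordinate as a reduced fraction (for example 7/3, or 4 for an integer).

C = (63/2, 9/2)

1. C_x = 63/2  [[AB ⟂ BC ⇒ 5x-5y-135=0] ∩ [|C−(53/2, 19/2)|²=50]]
2. C_y = 9/2  [[AB ⟂ BC ⇒ 5x-5y-135=0] ∩ [|C−(53/2, 19/2)|²=50]]
   so C = (63/2, 9/2)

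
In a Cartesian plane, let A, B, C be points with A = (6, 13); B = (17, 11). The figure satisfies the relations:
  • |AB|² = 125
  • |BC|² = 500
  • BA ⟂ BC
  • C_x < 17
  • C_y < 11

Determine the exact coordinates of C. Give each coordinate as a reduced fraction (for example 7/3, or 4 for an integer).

C = (13, -11)

1. C_x = 13  [[BA ⟂ BC ⇒ -11x+2y+165=0] ∩ [|C−(17, 11)|²=500]]
2. C_y = -11  [[BA ⟂ BC ⇒ -11x+2y+165=0] ∩ [|C−(17, 11)|²=500]]
   so C = (13, -11)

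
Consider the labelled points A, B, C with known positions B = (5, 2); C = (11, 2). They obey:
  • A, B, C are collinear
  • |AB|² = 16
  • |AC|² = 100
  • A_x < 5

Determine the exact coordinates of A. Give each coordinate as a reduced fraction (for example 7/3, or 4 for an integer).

A = (1, 2)

1. A_x = 1  [[A, B, C are collinear ⇒ 6y-12=0] ∩ [|A−(5, 2)|²=16]]
2. A_y = 2  [[A, B, C are collinear ⇒ 6y-12=0] ∩ [|A−(5, 2)|²=16]]
   so A = (1, 2)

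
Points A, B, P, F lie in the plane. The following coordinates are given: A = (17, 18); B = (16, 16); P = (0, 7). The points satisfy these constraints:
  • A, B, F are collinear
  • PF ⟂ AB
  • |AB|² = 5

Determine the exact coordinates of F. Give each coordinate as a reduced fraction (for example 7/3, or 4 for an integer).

F = (46/5, 12/5)

1. F_x = 46/5  [[A, B, F are collinear ⇒ 2x-1y-16=0] ∩ [PF ⟂ AB ⇒ -1x-2y+14=0]]
2. F_y = 12/5  [[A, B, F are collinear ⇒ 2x-1y-16=0] ∩ [PF ⟂ AB ⇒ -1x-2y+14=0]]
   so F = (46/5, 12/5)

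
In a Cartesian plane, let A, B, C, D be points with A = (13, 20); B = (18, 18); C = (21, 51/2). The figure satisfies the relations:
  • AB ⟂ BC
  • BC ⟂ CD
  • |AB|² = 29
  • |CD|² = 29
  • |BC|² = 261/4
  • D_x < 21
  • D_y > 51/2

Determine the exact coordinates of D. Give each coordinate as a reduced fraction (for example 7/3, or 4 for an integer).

D = (16, 55/2)

1. D_x = 16  [[BC ⟂ CD ⇒ 3x+15/2y-1017/4=0] ∩ [|D−(21, 51/2)|²=29]]
2. D_y = 55/2  [[BC ⟂ CD ⇒ 3x+15/2y-1017/4=0] ∩ [|D−(21, 51/2)|²=29]]
   so D = (16, 55/2)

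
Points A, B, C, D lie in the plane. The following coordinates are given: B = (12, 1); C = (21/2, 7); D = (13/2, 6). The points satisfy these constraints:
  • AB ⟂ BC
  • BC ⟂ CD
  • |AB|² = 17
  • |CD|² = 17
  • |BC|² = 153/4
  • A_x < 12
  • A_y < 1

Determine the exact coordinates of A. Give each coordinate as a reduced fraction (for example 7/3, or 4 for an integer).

A = (8, 0)

1. A_x = 8  [[AB ⟂ BC ⇒ 3/2x-6y-12=0] ∩ [|A−(12, 1)|²=17]]
2. A_y = 0  [[AB ⟂ BC ⇒ 3/2x-6y-12=0] ∩ [|A−(12, 1)|²=17]]
   so A = (8, 0)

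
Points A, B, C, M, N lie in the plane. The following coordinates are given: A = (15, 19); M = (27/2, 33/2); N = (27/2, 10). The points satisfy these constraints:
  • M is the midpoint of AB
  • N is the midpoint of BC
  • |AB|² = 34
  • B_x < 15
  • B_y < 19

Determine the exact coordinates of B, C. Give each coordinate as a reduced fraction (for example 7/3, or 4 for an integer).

B = (12, 14)
C = (15, 6)

1. B_x = 12  [B = 2·M−A = 2·(27/2, 33/2)−(15, 19)]
2. B_y = 14  [B = 2·M−A = 2·(27/2, 33/2)−(15, 19)]
   so B = (12, 14)
3. C_x = 15  [C = 2·N−B = 2·(27/2, 10)−(12, 14)]
4. C_y = 6  [C = 2·N−B = 2·(27/2, 10)−(12, 14)]
   so C = (15, 6)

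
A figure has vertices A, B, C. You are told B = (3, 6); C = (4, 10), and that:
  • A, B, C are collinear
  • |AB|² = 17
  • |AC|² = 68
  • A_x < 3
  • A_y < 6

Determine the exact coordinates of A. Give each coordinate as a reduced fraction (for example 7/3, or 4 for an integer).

A = (2, 2)

1. A_x = 2  [[A, B, C are collinear ⇒ -4x+1y+6=0] ∩ [|A−(3, 6)|²=17]]
2. A_y = 2  [[A, B, C are collinear ⇒ -4x+1y+6=0] ∩ [|A−(3, 6)|²=17]]
   so A = (2, 2)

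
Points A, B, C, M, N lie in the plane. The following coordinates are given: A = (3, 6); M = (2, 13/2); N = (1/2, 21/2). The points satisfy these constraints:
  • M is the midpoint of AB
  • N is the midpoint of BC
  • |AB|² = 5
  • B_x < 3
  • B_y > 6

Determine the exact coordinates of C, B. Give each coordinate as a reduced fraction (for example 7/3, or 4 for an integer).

1. B_x = 1  [B = 2·M−A = 2·(2, 13/2)−(3, 6)]
2. B_y = 7  [B = 2·M−A = 2·(2, 13/2)−(3, 6)]
   so B = (1, 7)
3. C_x = 0  [C = 2·N−B = 2·(1/2, 21/2)−(1, 7)]
4. C_y = 14  [C = 2·N−B = 2·(1/2, 21/2)−(1, 7)]
   so C = (0, 14)

C = (0, 14)
B = (1, 7)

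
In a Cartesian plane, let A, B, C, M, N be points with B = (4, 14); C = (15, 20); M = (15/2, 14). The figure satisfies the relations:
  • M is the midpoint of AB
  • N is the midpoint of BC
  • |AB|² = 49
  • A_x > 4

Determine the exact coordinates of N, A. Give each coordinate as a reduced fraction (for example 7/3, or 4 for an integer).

N = (19/2, 17)
A = (11, 14)

1. A_x = 11  [A = 2·M−B = 2·(15/2, 14)−(4, 14)]
2. A_y = 14  [A = 2·M−B = 2·(15/2, 14)−(4, 14)]
   so A = (11, 14)
3. N_x = 19/2  [2·N = B+C = (4, 14)+(15, 20)]
4. N_y = 17  [2·N = B+C = (4, 14)+(15, 20)]
   so N = (19/2, 17)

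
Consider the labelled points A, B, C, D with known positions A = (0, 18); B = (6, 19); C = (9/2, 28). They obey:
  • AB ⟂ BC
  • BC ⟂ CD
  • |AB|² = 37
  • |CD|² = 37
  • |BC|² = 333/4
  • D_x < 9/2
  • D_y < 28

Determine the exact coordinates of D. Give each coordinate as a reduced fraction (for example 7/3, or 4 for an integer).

D = (-3/2, 27)

1. D_x = -3/2  [[BC ⟂ CD ⇒ -3/2x+9y-981/4=0] ∩ [|D−(9/2, 28)|²=37]]
2. D_y = 27  [[BC ⟂ CD ⇒ -3/2x+9y-981/4=0] ∩ [|D−(9/2, 28)|²=37]]
   so D = (-3/2, 27)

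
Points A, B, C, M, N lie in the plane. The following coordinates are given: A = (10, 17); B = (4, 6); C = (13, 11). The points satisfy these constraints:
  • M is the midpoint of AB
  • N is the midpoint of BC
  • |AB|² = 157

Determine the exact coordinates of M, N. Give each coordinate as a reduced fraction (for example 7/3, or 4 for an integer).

M = (7, 23/2)
N = (17/2, 17/2)

1. M_x = 7  [2·M = A+B = (10, 17)+(4, 6)]
2. M_y = 23/2  [2·M = A+B = (10, 17)+(4, 6)]
   so M = (7, 23/2)
3. N_x = 17/2  [2·N = B+C = (4, 6)+(13, 11)]
4. N_y = 17/2  [2·N = B+C = (4, 6)+(13, 11)]
   so N = (17/2, 17/2)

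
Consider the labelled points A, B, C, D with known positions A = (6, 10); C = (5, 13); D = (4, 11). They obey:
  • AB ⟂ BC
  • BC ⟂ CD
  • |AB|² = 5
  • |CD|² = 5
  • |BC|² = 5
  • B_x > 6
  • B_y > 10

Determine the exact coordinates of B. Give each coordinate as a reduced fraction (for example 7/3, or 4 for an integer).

1. B_x = 7  [[BC ⟂ CD ⇒ 1x+2y-31=0] ∩ [|B−(6, 10)|²=5]]
2. B_y = 12  [[BC ⟂ CD ⇒ 1x+2y-31=0] ∩ [|B−(6, 10)|²=5]]
   so B = (7, 12)

B = (7, 12)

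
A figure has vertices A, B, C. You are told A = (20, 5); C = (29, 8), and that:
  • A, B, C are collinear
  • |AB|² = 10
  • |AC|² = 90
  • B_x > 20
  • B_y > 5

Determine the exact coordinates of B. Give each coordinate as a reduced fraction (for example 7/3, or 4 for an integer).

1. B_x = 23  [[A, B, C are collinear ⇒ 3x-9y-15=0] ∩ [|B−(20, 5)|²=10]]
2. B_y = 6  [[A, B, C are collinear ⇒ 3x-9y-15=0] ∩ [|B−(20, 5)|²=10]]
   so B = (23, 6)

B = (23, 6)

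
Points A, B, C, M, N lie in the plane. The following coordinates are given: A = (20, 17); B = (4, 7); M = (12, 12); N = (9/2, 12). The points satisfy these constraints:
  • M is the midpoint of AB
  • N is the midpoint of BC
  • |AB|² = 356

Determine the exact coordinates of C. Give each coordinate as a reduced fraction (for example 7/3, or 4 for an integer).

1. C_x = 5  [C = 2·N−B = 2·(9/2, 12)−(4, 7)]
2. C_y = 17  [C = 2·N−B = 2·(9/2, 12)−(4, 7)]
   so C = (5, 17)

C = (5, 17)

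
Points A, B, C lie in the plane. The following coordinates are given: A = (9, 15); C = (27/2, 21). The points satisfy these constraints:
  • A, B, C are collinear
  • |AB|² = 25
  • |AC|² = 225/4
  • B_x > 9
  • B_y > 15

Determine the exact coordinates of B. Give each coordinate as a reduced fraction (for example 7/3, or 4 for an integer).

B = (12, 19)

1. B_x = 12  [[A, B, C are collinear ⇒ 6x-9/2y+27/2=0] ∩ [|B−(9, 15)|²=25]]
2. B_y = 19  [[A, B, C are collinear ⇒ 6x-9/2y+27/2=0] ∩ [|B−(9, 15)|²=25]]
   so B = (12, 19)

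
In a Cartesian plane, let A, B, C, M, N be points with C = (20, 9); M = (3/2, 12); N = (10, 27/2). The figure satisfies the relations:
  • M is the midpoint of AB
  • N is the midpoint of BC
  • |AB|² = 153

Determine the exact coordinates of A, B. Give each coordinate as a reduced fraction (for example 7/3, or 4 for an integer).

A = (3, 6)
B = (0, 18)

1. B_x = 0  [B = 2·N−C = 2·(10, 27/2)−(20, 9)]
2. B_y = 18  [B = 2·N−C = 2·(10, 27/2)−(20, 9)]
   so B = (0, 18)
3. A_x = 3  [A = 2·M−B = 2·(3/2, 12)−(0, 18)]
4. A_y = 6  [A = 2·M−B = 2·(3/2, 12)−(0, 18)]
   so A = (3, 6)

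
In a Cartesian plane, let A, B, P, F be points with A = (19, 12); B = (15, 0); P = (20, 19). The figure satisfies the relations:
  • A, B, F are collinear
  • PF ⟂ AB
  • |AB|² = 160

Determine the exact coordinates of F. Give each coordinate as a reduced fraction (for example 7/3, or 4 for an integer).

F = (106/5, 93/5)

1. F_x = 106/5  [[A, B, F are collinear ⇒ 12x-4y-180=0] ∩ [PF ⟂ AB ⇒ -4x-12y+308=0]]
2. F_y = 93/5  [[A, B, F are collinear ⇒ 12x-4y-180=0] ∩ [PF ⟂ AB ⇒ -4x-12y+308=0]]
   so F = (106/5, 93/5)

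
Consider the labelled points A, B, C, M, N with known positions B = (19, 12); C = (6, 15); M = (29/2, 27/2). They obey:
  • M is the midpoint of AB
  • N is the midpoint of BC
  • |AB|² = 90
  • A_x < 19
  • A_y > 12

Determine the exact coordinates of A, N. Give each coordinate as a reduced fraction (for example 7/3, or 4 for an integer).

1. A_x = 10  [A = 2·M−B = 2·(29/2, 27/2)−(19, 12)]
2. A_y = 15  [A = 2·M−B = 2·(29/2, 27/2)−(19, 12)]
   so A = (10, 15)
3. N_x = 25/2  [2·N = B+C = (19, 12)+(6, 15)]
4. N_y = 27/2  [2·N = B+C = (19, 12)+(6, 15)]
   so N = (25/2, 27/2)

A = (10, 15)
N = (25/2, 27/2)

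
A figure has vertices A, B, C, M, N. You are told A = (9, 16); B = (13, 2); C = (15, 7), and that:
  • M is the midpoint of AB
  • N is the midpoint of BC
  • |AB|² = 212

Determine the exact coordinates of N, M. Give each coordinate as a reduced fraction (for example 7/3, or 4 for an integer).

1. M_x = 11  [2·M = A+B = (9, 16)+(13, 2)]
2. M_y = 9  [2·M = A+B = (9, 16)+(13, 2)]
   so M = (11, 9)
3. N_x = 14  [2·N = B+C = (13, 2)+(15, 7)]
4. N_y = 9/2  [2·N = B+C = (13, 2)+(15, 7)]
   so N = (14, 9/2)

N = (14, 9/2)
M = (11, 9)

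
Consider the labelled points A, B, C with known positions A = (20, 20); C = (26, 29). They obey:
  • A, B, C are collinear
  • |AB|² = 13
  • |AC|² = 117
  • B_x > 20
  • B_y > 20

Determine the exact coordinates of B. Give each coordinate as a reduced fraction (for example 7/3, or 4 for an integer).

B = (22, 23)

1. B_x = 22  [[A, B, C are collinear ⇒ 9x-6y-60=0] ∩ [|B−(20, 20)|²=13]]
2. B_y = 23  [[A, B, C are collinear ⇒ 9x-6y-60=0] ∩ [|B−(20, 20)|²=13]]
   so B = (22, 23)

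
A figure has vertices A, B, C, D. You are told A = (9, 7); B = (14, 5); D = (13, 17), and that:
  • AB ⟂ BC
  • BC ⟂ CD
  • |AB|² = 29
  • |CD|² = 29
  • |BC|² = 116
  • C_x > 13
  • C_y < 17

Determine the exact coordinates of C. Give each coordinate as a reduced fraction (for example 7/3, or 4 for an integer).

C = (18, 15)

1. C_x = 18  [[AB ⟂ BC ⇒ 5x-2y-60=0] ∩ [|C−(13, 17)|²=29]]
2. C_y = 15  [[AB ⟂ BC ⇒ 5x-2y-60=0] ∩ [|C−(13, 17)|²=29]]
   so C = (18, 15)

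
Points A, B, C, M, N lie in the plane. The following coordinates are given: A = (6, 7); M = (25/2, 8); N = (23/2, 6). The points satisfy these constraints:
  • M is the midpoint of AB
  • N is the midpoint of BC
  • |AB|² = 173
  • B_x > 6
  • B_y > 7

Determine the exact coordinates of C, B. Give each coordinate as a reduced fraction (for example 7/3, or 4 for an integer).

1. B_x = 19  [B = 2·M−A = 2·(25/2, 8)−(6, 7)]
2. B_y = 9  [B = 2·M−A = 2·(25/2, 8)−(6, 7)]
   so B = (19, 9)
3. C_x = 4  [C = 2·N−B = 2·(23/2, 6)−(19, 9)]
4. C_y = 3  [C = 2·N−B = 2·(23/2, 6)−(19, 9)]
   so C = (4, 3)

C = (4, 3)
B = (19, 9)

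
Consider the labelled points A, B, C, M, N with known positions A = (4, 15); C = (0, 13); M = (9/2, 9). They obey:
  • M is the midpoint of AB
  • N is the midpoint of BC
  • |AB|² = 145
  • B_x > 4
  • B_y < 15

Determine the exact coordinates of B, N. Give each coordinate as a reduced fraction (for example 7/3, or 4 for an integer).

B = (5, 3)
N = (5/2, 8)

1. B_x = 5  [B = 2·M−A = 2·(9/2, 9)−(4, 15)]
2. B_y = 3  [B = 2·M−A = 2·(9/2, 9)−(4, 15)]
   so B = (5, 3)
3. N_x = 5/2  [2·N = B+C = (5, 3)+(0, 13)]
4. N_y = 8  [2·N = B+C = (5, 3)+(0, 13)]
   so N = (5/2, 8)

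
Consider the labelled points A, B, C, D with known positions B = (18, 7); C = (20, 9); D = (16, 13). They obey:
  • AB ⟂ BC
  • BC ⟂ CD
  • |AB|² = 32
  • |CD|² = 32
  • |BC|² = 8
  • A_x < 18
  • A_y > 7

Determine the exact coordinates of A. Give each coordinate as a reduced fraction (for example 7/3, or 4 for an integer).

1. A_x = 14  [[AB ⟂ BC ⇒ -2x-2y+50=0] ∩ [|A−(18, 7)|²=32]]
2. A_y = 11  [[AB ⟂ BC ⇒ -2x-2y+50=0] ∩ [|A−(18, 7)|²=32]]
   so A = (14, 11)

A = (14, 11)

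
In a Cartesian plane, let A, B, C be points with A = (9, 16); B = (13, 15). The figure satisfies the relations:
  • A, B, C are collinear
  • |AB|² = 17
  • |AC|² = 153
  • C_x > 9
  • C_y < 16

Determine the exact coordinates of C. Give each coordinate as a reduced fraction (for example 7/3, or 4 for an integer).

C = (21, 13)

1. C_x = 21  [[A, B, C are collinear ⇒ 1x+4y-73=0] ∩ [|C−(9, 16)|²=153]]
2. C_y = 13  [[A, B, C are collinear ⇒ 1x+4y-73=0] ∩ [|C−(9, 16)|²=153]]
   so C = (21, 13)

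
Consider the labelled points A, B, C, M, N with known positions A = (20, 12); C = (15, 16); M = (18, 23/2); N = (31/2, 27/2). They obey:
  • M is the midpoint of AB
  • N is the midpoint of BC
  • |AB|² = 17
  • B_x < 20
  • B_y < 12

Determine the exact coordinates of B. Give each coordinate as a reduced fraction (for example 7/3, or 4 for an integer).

1. B_x = 16  [B = 2·M−A = 2·(18, 23/2)−(20, 12)]
2. B_y = 11  [B = 2·M−A = 2·(18, 23/2)−(20, 12)]
   so B = (16, 11)

B = (16, 11)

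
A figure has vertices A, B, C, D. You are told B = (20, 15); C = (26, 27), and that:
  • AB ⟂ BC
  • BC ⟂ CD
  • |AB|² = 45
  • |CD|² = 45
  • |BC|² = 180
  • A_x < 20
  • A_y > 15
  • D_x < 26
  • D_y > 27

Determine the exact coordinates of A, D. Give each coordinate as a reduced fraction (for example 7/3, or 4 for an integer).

1. A_x = 14  [[AB ⟂ BC ⇒ -6x-12y+300=0] ∩ [|A−(20, 15)|²=45]]
2. A_y = 18  [[AB ⟂ BC ⇒ -6x-12y+300=0] ∩ [|A−(20, 15)|²=45]]
   so A = (14, 18)
3. D_x = 20  [[BC ⟂ CD ⇒ 6x+12y-480=0] ∩ [|D−(26, 27)|²=45]]
4. D_y = 30  [[BC ⟂ CD ⇒ 6x+12y-480=0] ∩ [|D−(26, 27)|²=45]]
   so D = (20, 30)

A = (14, 18)
D = (20, 30)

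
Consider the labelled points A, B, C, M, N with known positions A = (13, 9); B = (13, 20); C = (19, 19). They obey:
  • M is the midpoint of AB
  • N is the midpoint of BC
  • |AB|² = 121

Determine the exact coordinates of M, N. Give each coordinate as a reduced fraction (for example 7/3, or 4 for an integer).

1. M_x = 13  [2·M = A+B = (13, 9)+(13, 20)]
2. M_y = 29/2  [2·M = A+B = (13, 9)+(13, 20)]
   so M = (13, 29/2)
3. N_x = 16  [2·N = B+C = (13, 20)+(19, 19)]
4. N_y = 39/2  [2·N = B+C = (13, 20)+(19, 19)]
   so N = (16, 39/2)

M = (13, 29/2)
N = (16, 39/2)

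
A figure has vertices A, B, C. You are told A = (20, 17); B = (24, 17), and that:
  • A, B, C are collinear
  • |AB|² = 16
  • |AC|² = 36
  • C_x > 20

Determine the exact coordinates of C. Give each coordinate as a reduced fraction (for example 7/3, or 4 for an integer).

C = (26, 17)

1. C_x = 26  [[A, B, C are collinear ⇒ 4y-68=0] ∩ [|C−(20, 17)|²=36]]
2. C_y = 17  [[A, B, C are collinear ⇒ 4y-68=0] ∩ [|C−(20, 17)|²=36]]
   so C = (26, 17)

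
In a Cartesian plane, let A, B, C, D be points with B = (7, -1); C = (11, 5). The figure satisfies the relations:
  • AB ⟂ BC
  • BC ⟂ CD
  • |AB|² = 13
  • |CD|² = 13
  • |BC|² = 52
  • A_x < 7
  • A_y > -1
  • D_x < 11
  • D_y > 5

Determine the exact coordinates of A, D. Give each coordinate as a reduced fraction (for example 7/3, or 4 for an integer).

1. A_x = 4  [[AB ⟂ BC ⇒ -4x-6y+22=0] ∩ [|A−(7, -1)|²=13]]
2. A_y = 1  [[AB ⟂ BC ⇒ -4x-6y+22=0] ∩ [|A−(7, -1)|²=13]]
   so A = (4, 1)
3. D_x = 8  [[BC ⟂ CD ⇒ 4x+6y-74=0] ∩ [|D−(11, 5)|²=13]]
4. D_y = 7  [[BC ⟂ CD ⇒ 4x+6y-74=0] ∩ [|D−(11, 5)|²=13]]
   so D = (8, 7)

A = (4, 1)
D = (8, 7)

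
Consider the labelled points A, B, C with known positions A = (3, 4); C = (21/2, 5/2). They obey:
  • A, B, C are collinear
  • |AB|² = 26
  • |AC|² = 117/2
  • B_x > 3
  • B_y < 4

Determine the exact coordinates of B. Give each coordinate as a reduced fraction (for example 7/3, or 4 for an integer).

B = (8, 3)

1. B_x = 8  [[A, B, C are collinear ⇒ -3/2x-15/2y+69/2=0] ∩ [|B−(3, 4)|²=26]]
2. B_y = 3  [[A, B, C are collinear ⇒ -3/2x-15/2y+69/2=0] ∩ [|B−(3, 4)|²=26]]
   so B = (8, 3)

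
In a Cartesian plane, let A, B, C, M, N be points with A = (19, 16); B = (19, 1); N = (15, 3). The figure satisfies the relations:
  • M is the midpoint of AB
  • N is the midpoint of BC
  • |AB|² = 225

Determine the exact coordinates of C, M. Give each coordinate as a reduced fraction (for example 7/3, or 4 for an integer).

1. M_x = 19  [2·M = A+B = (19, 16)+(19, 1)]
2. M_y = 17/2  [2·M = A+B = (19, 16)+(19, 1)]
   so M = (19, 17/2)
3. C_x = 11  [C = 2·N−B = 2·(15, 3)−(19, 1)]
4. C_y = 5  [C = 2·N−B = 2·(15, 3)−(19, 1)]
   so C = (11, 5)

C = (11, 5)
M = (19, 17/2)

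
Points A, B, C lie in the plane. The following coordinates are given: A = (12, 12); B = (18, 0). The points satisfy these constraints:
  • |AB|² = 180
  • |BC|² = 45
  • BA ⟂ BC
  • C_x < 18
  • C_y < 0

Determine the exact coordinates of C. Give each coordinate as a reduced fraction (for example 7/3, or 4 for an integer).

1. C_x = 12  [[BA ⟂ BC ⇒ -6x+12y+108=0] ∩ [|C−(18, 0)|²=45]]
2. C_y = -3  [[BA ⟂ BC ⇒ -6x+12y+108=0] ∩ [|C−(18, 0)|²=45]]
   so C = (12, -3)

C = (12, -3)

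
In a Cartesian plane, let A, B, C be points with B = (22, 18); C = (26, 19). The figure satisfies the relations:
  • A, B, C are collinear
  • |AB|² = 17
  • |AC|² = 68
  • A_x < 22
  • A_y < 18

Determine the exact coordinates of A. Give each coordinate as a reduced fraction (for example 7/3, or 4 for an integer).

A = (18, 17)

1. A_x = 18  [[A, B, C are collinear ⇒ -1x+4y-50=0] ∩ [|A−(22, 18)|²=17]]
2. A_y = 17  [[A, B, C are collinear ⇒ -1x+4y-50=0] ∩ [|A−(22, 18)|²=17]]
   so A = (18, 17)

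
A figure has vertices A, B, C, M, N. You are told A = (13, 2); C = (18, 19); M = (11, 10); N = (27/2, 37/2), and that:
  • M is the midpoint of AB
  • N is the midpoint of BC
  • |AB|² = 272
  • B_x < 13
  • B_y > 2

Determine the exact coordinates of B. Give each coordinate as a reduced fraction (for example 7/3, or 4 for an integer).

1. B_x = 9  [B = 2·M−A = 2·(11, 10)−(13, 2)]
2. B_y = 18  [B = 2·M−A = 2·(11, 10)−(13, 2)]
   so B = (9, 18)

B = (9, 18)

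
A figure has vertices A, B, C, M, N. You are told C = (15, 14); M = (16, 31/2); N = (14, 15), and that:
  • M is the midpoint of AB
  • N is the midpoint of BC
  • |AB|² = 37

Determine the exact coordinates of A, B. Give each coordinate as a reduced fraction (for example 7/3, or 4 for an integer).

1. B_x = 13  [B = 2·N−C = 2·(14, 15)−(15, 14)]
2. B_y = 16  [B = 2·N−C = 2·(14, 15)−(15, 14)]
   so B = (13, 16)
3. A_x = 19  [A = 2·M−B = 2·(16, 31/2)−(13, 16)]
4. A_y = 15  [A = 2·M−B = 2·(16, 31/2)−(13, 16)]
   so A = (19, 15)

A = (19, 15)
B = (13, 16)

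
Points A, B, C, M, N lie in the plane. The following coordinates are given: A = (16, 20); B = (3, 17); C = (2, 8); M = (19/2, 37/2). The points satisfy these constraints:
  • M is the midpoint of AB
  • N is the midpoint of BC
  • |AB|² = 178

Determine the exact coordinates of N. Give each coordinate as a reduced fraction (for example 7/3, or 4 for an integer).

N = (5/2, 25/2)

1. N_x = 5/2  [2·N = B+C = (3, 17)+(2, 8)]
2. N_y = 25/2  [2·N = B+C = (3, 17)+(2, 8)]
   so N = (5/2, 25/2)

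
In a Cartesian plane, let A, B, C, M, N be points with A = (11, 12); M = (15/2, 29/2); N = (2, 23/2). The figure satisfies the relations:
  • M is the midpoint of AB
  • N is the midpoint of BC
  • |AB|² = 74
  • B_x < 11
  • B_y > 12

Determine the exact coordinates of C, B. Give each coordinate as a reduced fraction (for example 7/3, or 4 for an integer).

C = (0, 6)
B = (4, 17)

1. B_x = 4  [B = 2·M−A = 2·(15/2, 29/2)−(11, 12)]
2. B_y = 17  [B = 2·M−A = 2·(15/2, 29/2)−(11, 12)]
   so B = (4, 17)
3. C_x = 0  [C = 2·N−B = 2·(2, 23/2)−(4, 17)]
4. C_y = 6  [C = 2·N−B = 2·(2, 23/2)−(4, 17)]
   so C = (0, 6)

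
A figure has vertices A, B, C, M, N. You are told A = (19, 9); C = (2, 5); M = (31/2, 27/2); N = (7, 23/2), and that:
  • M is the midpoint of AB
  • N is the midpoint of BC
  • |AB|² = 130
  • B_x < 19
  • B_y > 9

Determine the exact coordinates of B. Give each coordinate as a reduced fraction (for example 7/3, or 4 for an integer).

1. B_x = 12  [B = 2·M−A = 2·(31/2, 27/2)−(19, 9)]
2. B_y = 18  [B = 2·M−A = 2·(31/2, 27/2)−(19, 9)]
   so B = (12, 18)

B = (12, 18)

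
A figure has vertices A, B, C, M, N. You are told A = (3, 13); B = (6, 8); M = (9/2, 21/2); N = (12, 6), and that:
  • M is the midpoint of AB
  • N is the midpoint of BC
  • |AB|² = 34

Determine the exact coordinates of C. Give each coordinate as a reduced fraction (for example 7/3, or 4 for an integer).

C = (18, 4)

1. C_x = 18  [C = 2·N−B = 2·(12, 6)−(6, 8)]
2. C_y = 4  [C = 2·N−B = 2·(12, 6)−(6, 8)]
   so C = (18, 4)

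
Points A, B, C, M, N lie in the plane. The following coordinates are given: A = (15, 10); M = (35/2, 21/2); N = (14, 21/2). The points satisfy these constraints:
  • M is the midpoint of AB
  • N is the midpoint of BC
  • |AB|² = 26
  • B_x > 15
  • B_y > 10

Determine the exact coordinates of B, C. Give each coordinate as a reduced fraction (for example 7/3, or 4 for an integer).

1. B_x = 20  [B = 2·M−A = 2·(35/2, 21/2)−(15, 10)]
2. B_y = 11  [B = 2·M−A = 2·(35/2, 21/2)−(15, 10)]
   so B = (20, 11)
3. C_x = 8  [C = 2·N−B = 2·(14, 21/2)−(20, 11)]
4. C_y = 10  [C = 2·N−B = 2·(14, 21/2)−(20, 11)]
   so C = (8, 10)

B = (20, 11)
C = (8, 10)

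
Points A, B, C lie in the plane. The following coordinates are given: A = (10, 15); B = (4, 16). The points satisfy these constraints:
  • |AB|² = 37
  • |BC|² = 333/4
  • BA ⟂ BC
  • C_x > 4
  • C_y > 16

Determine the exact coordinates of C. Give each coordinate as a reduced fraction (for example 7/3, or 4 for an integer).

1. C_x = 11/2  [[BA ⟂ BC ⇒ 6x-1y-8=0] ∩ [|C−(4, 16)|²=333/4]]
2. C_y = 25  [[BA ⟂ BC ⇒ 6x-1y-8=0] ∩ [|C−(4, 16)|²=333/4]]
   so C = (11/2, 25)

C = (11/2, 25)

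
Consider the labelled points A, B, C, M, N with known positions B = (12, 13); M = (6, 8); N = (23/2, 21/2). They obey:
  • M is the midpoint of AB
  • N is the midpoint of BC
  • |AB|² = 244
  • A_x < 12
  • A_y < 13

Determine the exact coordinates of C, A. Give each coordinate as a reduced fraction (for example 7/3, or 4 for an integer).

1. A_x = 0  [A = 2·M−B = 2·(6, 8)−(12, 13)]
2. A_y = 3  [A = 2·M−B = 2·(6, 8)−(12, 13)]
   so A = (0, 3)
3. C_x = 11  [C = 2·N−B = 2·(23/2, 21/2)−(12, 13)]
4. C_y = 8  [C = 2·N−B = 2·(23/2, 21/2)−(12, 13)]
   so C = (11, 8)

C = (11, 8)
A = (0, 3)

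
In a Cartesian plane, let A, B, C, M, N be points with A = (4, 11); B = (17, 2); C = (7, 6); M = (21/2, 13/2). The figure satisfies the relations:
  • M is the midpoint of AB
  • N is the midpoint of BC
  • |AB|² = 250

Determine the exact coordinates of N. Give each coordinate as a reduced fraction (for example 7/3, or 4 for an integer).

N = (12, 4)

1. N_x = 12  [2·N = B+C = (17, 2)+(7, 6)]
2. N_y = 4  [2·N = B+C = (17, 2)+(7, 6)]
   so N = (12, 4)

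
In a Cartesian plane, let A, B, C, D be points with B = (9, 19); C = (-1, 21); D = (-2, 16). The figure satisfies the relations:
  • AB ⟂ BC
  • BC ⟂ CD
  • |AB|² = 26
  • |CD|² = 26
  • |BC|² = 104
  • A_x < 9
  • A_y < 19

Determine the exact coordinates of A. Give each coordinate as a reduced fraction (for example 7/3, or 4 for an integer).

A = (8, 14)

1. A_x = 8  [[AB ⟂ BC ⇒ 10x-2y-52=0] ∩ [|A−(9, 19)|²=26]]
2. A_y = 14  [[AB ⟂ BC ⇒ 10x-2y-52=0] ∩ [|A−(9, 19)|²=26]]
   so A = (8, 14)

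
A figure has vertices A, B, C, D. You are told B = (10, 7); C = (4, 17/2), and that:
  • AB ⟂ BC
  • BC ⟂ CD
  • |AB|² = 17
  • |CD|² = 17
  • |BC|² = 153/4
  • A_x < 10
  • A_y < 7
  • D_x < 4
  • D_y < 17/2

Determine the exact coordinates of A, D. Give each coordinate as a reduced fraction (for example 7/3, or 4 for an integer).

A = (9, 3)
D = (3, 9/2)

1. A_x = 9  [[AB ⟂ BC ⇒ 6x-3/2y-99/2=0] ∩ [|A−(10, 7)|²=17]]
2. A_y = 3  [[AB ⟂ BC ⇒ 6x-3/2y-99/2=0] ∩ [|A−(10, 7)|²=17]]
   so A = (9, 3)
3. D_x = 3  [[BC ⟂ CD ⇒ -6x+3/2y+45/4=0] ∩ [|D−(4, 17/2)|²=17]]
4. D_y = 9/2  [[BC ⟂ CD ⇒ -6x+3/2y+45/4=0] ∩ [|D−(4, 17/2)|²=17]]
   so D = (3, 9/2)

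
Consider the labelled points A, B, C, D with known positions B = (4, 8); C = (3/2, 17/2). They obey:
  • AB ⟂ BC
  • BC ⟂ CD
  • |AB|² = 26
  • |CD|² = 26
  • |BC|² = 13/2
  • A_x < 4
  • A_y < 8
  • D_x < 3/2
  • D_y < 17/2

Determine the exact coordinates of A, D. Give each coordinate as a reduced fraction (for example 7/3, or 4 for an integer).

1. A_x = 3  [[AB ⟂ BC ⇒ 5/2x-1/2y-6=0] ∩ [|A−(4, 8)|²=26]]
2. A_y = 3  [[AB ⟂ BC ⇒ 5/2x-1/2y-6=0] ∩ [|A−(4, 8)|²=26]]
   so A = (3, 3)
3. D_x = 1/2  [[BC ⟂ CD ⇒ -5/2x+1/2y-1/2=0] ∩ [|D−(3/2, 17/2)|²=26]]
4. D_y = 7/2  [[BC ⟂ CD ⇒ -5/2x+1/2y-1/2=0] ∩ [|D−(3/2, 17/2)|²=26]]
   so D = (1/2, 7/2)

A = (3, 3)
D = (1/2, 7/2)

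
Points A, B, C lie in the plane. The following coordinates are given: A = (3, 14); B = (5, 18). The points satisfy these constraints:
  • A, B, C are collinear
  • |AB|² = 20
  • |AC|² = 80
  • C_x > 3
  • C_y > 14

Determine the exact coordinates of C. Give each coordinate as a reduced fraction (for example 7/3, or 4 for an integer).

1. C_x = 7  [[A, B, C are collinear ⇒ -4x+2y-16=0] ∩ [|C−(3, 14)|²=80]]
2. C_y = 22  [[A, B, C are collinear ⇒ -4x+2y-16=0] ∩ [|C−(3, 14)|²=80]]
   so C = (7, 22)

C = (7, 22)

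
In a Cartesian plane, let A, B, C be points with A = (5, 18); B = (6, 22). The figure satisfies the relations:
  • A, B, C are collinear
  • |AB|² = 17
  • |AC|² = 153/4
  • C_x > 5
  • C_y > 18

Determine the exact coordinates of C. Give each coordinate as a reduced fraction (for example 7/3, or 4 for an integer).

1. C_x = 13/2  [[A, B, C are collinear ⇒ -4x+1y+2=0] ∩ [|C−(5, 18)|²=153/4]]
2. C_y = 24  [[A, B, C are collinear ⇒ -4x+1y+2=0] ∩ [|C−(5, 18)|²=153/4]]
   so C = (13/2, 24)

C = (13/2, 24)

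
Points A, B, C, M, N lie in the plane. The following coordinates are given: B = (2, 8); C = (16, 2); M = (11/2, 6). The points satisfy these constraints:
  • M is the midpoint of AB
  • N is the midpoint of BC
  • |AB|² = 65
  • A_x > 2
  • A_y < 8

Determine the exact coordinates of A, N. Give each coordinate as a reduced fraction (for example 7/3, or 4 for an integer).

A = (9, 4)
N = (9, 5)

1. A_x = 9  [A = 2·M−B = 2·(11/2, 6)−(2, 8)]
2. A_y = 4  [A = 2·M−B = 2·(11/2, 6)−(2, 8)]
   so A = (9, 4)
3. N_x = 9  [2·N = B+C = (2, 8)+(16, 2)]
4. N_y = 5  [2·N = B+C = (2, 8)+(16, 2)]
   so N = (9, 5)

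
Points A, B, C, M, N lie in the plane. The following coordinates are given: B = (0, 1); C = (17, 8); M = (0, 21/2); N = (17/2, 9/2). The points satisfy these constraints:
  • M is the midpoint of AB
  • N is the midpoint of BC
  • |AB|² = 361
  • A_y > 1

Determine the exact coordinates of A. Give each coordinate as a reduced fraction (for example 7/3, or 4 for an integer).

1. A_x = 0  [A = 2·M−B = 2·(0, 21/2)−(0, 1)]
2. A_y = 20  [A = 2·M−B = 2·(0, 21/2)−(0, 1)]
   so A = (0, 20)

A = (0, 20)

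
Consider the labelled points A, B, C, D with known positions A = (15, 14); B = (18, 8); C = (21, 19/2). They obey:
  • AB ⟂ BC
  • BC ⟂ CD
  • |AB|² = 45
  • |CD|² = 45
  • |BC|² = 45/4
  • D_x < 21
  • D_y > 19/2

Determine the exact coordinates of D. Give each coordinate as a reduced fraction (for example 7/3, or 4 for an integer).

D = (18, 31/2)

1. D_x = 18  [[BC ⟂ CD ⇒ 3x+3/2y-309/4=0] ∩ [|D−(21, 19/2)|²=45]]
2. D_y = 31/2  [[BC ⟂ CD ⇒ 3x+3/2y-309/4=0] ∩ [|D−(21, 19/2)|²=45]]
   so D = (18, 31/2)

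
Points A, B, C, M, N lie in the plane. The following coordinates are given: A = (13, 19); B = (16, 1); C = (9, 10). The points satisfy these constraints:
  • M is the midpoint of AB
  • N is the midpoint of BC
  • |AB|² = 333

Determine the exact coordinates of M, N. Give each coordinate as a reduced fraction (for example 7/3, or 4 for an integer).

1. M_x = 29/2  [2·M = A+B = (13, 19)+(16, 1)]
2. M_y = 10  [2·M = A+B = (13, 19)+(16, 1)]
   so M = (29/2, 10)
3. N_x = 25/2  [2·N = B+C = (16, 1)+(9, 10)]
4. N_y = 11/2  [2·N = B+C = (16, 1)+(9, 10)]
   so N = (25/2, 11/2)

M = (29/2, 10)
N = (25/2, 11/2)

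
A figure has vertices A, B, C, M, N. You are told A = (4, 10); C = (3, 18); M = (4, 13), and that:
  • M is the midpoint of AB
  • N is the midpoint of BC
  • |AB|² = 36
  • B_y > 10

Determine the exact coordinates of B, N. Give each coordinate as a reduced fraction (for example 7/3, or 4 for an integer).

1. B_x = 4  [B = 2·M−A = 2·(4, 13)−(4, 10)]
2. B_y = 16  [B = 2·M−A = 2·(4, 13)−(4, 10)]
   so B = (4, 16)
3. N_x = 7/2  [2·N = B+C = (4, 16)+(3, 18)]
4. N_y = 17  [2·N = B+C = (4, 16)+(3, 18)]
   so N = (7/2, 17)

B = (4, 16)
N = (7/2, 17)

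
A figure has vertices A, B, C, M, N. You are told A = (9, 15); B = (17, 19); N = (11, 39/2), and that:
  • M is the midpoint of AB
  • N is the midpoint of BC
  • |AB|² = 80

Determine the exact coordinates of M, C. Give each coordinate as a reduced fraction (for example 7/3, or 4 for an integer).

1. M_x = 13  [2·M = A+B = (9, 15)+(17, 19)]
2. M_y = 17  [2·M = A+B = (9, 15)+(17, 19)]
   so M = (13, 17)
3. C_x = 5  [C = 2·N−B = 2·(11, 39/2)−(17, 19)]
4. C_y = 20  [C = 2·N−B = 2·(11, 39/2)−(17, 19)]
   so C = (5, 20)

M = (13, 17)
C = (5, 20)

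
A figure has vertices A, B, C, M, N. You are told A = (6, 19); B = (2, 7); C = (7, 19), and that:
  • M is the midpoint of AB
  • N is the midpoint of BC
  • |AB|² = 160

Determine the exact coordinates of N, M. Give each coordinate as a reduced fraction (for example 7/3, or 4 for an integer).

N = (9/2, 13)
M = (4, 13)

1. M_x = 4  [2·M = A+B = (6, 19)+(2, 7)]
2. M_y = 13  [2·M = A+B = (6, 19)+(2, 7)]
   so M = (4, 13)
3. N_x = 9/2  [2·N = B+C = (2, 7)+(7, 19)]
4. N_y = 13  [2·N = B+C = (2, 7)+(7, 19)]
   so N = (9/2, 13)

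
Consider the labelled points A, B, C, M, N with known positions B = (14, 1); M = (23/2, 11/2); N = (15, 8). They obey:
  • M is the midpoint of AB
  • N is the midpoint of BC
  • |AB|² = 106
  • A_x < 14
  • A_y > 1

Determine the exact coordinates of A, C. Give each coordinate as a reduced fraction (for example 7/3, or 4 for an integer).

A = (9, 10)
C = (16, 15)

1. A_x = 9  [A = 2·M−B = 2·(23/2, 11/2)−(14, 1)]
2. A_y = 10  [A = 2·M−B = 2·(23/2, 11/2)−(14, 1)]
   so A = (9, 10)
3. C_x = 16  [C = 2·N−B = 2·(15, 8)−(14, 1)]
4. C_y = 15  [C = 2·N−B = 2·(15, 8)−(14, 1)]
   so C = (16, 15)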